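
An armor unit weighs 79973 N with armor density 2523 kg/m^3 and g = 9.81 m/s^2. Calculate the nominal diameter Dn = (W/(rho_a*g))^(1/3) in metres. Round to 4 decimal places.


V = W / (rho_a * g)
V = 79973 / (2523 * 9.81)
V = 79973 / 24750.63
V = 3.231150 m^3
Dn = V^(1/3) = 3.231150^(1/3)
Dn = 1.4784 m

1.4784


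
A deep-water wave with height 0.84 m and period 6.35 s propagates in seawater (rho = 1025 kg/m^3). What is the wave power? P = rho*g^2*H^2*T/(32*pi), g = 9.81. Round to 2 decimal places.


P = rho * g^2 * H^2 * T / (32 * pi)
P = 1025 * 9.81^2 * 0.84^2 * 6.35 / (32 * pi)
P = 1025 * 96.2361 * 0.7056 * 6.35 / 100.53096
P = 4396.37 W/m

4396.37


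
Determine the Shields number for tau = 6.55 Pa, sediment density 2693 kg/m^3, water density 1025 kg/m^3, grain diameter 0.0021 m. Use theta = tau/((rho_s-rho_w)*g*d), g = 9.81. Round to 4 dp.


theta = tau / ((rho_s - rho_w) * g * d)
rho_s - rho_w = 2693 - 1025 = 1668
Denominator = 1668 * 9.81 * 0.0021 = 34.362468
theta = 6.55 / 34.362468
theta = 0.1906

0.1906


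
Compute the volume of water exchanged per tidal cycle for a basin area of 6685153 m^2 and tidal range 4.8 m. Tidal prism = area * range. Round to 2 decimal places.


Tidal prism = Area * Tidal range
P = 6685153 * 4.8
P = 32088734.40 m^3

32088734.40


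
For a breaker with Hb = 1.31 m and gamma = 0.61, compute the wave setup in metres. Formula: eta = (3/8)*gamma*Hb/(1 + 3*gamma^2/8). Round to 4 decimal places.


eta = (3/8) * gamma * Hb / (1 + 3*gamma^2/8)
Numerator = (3/8) * 0.61 * 1.31 = 0.299662
Denominator = 1 + 3*0.61^2/8 = 1 + 0.139538 = 1.139538
eta = 0.299662 / 1.139538
eta = 0.2630 m

0.2630


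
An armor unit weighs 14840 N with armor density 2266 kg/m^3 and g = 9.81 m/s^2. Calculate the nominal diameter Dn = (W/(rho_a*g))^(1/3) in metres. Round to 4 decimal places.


V = W / (rho_a * g)
V = 14840 / (2266 * 9.81)
V = 14840 / 22229.46
V = 0.667583 m^3
Dn = V^(1/3) = 0.667583^(1/3)
Dn = 0.8740 m

0.8740


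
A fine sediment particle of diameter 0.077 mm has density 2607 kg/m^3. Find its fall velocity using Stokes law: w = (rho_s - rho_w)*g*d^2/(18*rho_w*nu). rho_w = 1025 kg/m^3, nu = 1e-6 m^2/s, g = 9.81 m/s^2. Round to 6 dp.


w = (rho_s - rho_w) * g * d^2 / (18 * rho_w * nu)
d = 0.077 mm = 0.000077 m
rho_s - rho_w = 2607 - 1025 = 1582
Numerator = 1582 * 9.81 * (0.000077)^2 = 0.000092014641
Denominator = 18 * 1025 * 1e-6 = 0.018450
w = 0.004987 m/s

0.004987


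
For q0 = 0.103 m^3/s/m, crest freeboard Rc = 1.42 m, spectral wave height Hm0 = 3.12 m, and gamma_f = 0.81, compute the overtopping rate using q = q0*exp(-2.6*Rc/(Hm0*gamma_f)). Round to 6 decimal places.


q = q0 * exp(-2.6 * Rc / (Hm0 * gamma_f))
Exponent = -2.6 * 1.42 / (3.12 * 0.81)
= -2.6 * 1.42 / 2.5272
= -1.460905
exp(-1.460905) = 0.232026
q = 0.103 * 0.232026
q = 0.023899 m^3/s/m

0.023899


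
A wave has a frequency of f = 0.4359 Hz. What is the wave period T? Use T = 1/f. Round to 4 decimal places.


T = 1 / f
T = 1 / 0.4359
T = 2.2941 s

2.2941


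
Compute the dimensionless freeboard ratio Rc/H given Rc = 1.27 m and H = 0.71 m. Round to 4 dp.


Relative freeboard = Rc / H
= 1.27 / 0.71
= 1.7887

1.7887


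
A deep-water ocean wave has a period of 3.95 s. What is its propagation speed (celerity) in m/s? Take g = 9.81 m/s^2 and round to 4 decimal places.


We use the deep-water celerity formula:
C = g * T / (2 * pi)
C = 9.81 * 3.95 / (2 * 3.14159...)
C = 38.749500 / 6.283185
C = 6.1672 m/s

6.1672


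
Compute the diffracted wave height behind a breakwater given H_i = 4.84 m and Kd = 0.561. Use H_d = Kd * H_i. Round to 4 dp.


H_d = Kd * H_i
H_d = 0.561 * 4.84
H_d = 2.7152 m

2.7152


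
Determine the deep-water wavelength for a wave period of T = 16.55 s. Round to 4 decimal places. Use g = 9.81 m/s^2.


L0 = g * T^2 / (2 * pi)
L0 = 9.81 * 16.55^2 / (2 * pi)
L0 = 9.81 * 273.9025 / 6.28319
L0 = 2686.9835 / 6.28319
L0 = 427.6467 m

427.6467


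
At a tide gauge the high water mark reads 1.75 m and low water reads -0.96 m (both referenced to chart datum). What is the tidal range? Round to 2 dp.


Tidal range = High water - Low water
Tidal range = 1.75 - (-0.96)
Tidal range = 2.71 m

2.71


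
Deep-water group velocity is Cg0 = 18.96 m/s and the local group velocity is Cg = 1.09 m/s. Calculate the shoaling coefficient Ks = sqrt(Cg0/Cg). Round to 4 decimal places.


Ks = sqrt(Cg0 / Cg)
Ks = sqrt(18.96 / 1.09)
Ks = sqrt(17.3945)
Ks = 4.1707

4.1707


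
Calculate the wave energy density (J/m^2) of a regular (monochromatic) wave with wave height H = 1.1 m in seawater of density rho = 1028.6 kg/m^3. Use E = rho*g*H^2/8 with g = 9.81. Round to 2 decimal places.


E = (1/8) * rho * g * H^2
E = (1/8) * 1028.6 * 9.81 * 1.1^2
E = 0.125 * 1028.6 * 9.81 * 1.2100
E = 1526.20 J/m^2

1526.20


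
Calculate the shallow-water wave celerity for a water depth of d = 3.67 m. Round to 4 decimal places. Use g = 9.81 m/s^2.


Using the shallow-water approximation:
C = sqrt(g * d) = sqrt(9.81 * 3.67)
C = sqrt(36.0027)
C = 6.0002 m/s

6.0002


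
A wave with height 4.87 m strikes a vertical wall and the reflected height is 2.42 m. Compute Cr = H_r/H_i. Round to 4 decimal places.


Cr = H_r / H_i
Cr = 2.42 / 4.87
Cr = 0.4969

0.4969


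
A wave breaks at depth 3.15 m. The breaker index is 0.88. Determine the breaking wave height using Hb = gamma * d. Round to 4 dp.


Hb = gamma * d
Hb = 0.88 * 3.15
Hb = 2.7720 m

2.7720


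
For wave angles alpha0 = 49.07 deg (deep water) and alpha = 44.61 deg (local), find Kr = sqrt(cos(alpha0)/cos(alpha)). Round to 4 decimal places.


Kr = sqrt(cos(alpha0) / cos(alpha))
cos(49.07) = 0.655136
cos(44.61) = 0.711903
Kr = sqrt(0.655136 / 0.711903)
Kr = sqrt(0.920260)
Kr = 0.9593

0.9593


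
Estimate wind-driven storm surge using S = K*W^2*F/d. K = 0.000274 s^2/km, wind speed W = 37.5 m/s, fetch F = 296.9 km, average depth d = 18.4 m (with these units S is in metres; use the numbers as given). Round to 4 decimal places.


S = K * W^2 * F / d
W^2 = 37.5^2 = 1406.25
S = 0.000274 * 1406.25 * 296.9 / 18.4
Numerator = 0.000274 * 1406.25 * 296.9 = 114.399281
S = 114.399281 / 18.4 = 6.2174 m

6.2174


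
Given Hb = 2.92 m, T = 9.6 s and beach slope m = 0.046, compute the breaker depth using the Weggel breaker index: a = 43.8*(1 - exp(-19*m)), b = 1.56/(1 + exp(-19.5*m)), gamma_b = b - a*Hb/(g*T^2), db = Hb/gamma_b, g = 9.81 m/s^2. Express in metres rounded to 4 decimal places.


a = 43.8 * (1 - exp(-19 * m))
exp(-19 * 0.046) = exp(-0.8740) = 0.417279
a = 43.8 * (1 - 0.417279) = 25.523176
b = 1.56 / (1 + exp(-19.5 * m))
exp(-19.5 * 0.046) = exp(-0.8970) = 0.407791
b = 1.56 / (1 + 0.407791) = 1.108119
Hb / (g * T^2) = 2.92 / (9.81 * 9.6^2) = 2.92 / 904.0896 = 0.00322977
gamma_b = b - a * Hb/(g*T^2) = 1.108119 - 25.523176 * 0.00322977 = 1.025685
db = Hb / gamma_b = 2.92 / 1.025685
db = 2.8469 m

2.8469


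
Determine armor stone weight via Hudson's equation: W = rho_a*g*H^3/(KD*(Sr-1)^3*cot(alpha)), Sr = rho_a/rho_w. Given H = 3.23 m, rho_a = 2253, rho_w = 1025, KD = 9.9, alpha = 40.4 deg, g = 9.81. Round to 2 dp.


Sr = rho_a / rho_w = 2253 / 1025 = 2.198049
(Sr - 1) = 1.198049
(Sr - 1)^3 = 1.719584
cot(40.4) = 1 / tan(40.4) = 1 / 0.851067 = 1.174996
Numerator = 2253 * 9.81 * 3.23^3 = 744796.7384
Denominator = 9.9 * 1.719584 * 1.174996 = 20.002998
W = 744796.7384 / 20.002998
W = 37234.26 N

37234.26


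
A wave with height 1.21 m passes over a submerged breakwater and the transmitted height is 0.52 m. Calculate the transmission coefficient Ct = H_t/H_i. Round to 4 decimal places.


Ct = H_t / H_i
Ct = 0.52 / 1.21
Ct = 0.4298

0.4298


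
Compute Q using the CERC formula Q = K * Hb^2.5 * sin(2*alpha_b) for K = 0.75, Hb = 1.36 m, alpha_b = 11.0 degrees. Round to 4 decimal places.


Q = K * Hb^2.5 * sin(2 * alpha_b)
Hb^2.5 = 1.36^2.5 = 2.156986
sin(2 * 11.0) = sin(22.0) = 0.374607
Q = 0.75 * 2.156986 * 0.374607
Q = 0.6060 m^3/s

0.6060


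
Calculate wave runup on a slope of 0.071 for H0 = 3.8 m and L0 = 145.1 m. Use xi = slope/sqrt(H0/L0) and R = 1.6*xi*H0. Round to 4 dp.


xi = slope / sqrt(H0/L0)
H0/L0 = 3.8/145.1 = 0.026189
sqrt(0.026189) = 0.161830
xi = 0.071 / 0.161830 = 0.438733
R = 1.6 * xi * H0 = 1.6 * 0.438733 * 3.8
R = 2.6675 m

2.6675


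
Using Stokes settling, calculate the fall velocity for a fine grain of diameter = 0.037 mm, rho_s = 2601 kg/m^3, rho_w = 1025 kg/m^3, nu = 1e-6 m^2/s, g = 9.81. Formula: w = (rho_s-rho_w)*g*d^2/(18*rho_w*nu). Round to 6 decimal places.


w = (rho_s - rho_w) * g * d^2 / (18 * rho_w * nu)
d = 0.037 mm = 0.000037 m
rho_s - rho_w = 2601 - 1025 = 1576
Numerator = 1576 * 9.81 * (0.000037)^2 = 0.000021165507
Denominator = 18 * 1025 * 1e-6 = 0.018450
w = 0.001147 m/s

0.001147


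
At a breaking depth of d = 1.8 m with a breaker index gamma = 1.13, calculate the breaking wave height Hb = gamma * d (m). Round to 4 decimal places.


Hb = gamma * d
Hb = 1.13 * 1.8
Hb = 2.0340 m

2.0340


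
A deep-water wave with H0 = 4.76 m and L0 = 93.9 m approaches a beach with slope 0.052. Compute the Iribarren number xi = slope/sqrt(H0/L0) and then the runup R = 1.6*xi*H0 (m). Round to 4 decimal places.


xi = slope / sqrt(H0/L0)
H0/L0 = 4.76/93.9 = 0.050692
sqrt(0.050692) = 0.225149
xi = 0.052 / 0.225149 = 0.230958
R = 1.6 * xi * H0 = 1.6 * 0.230958 * 4.76
R = 1.7590 m

1.7590


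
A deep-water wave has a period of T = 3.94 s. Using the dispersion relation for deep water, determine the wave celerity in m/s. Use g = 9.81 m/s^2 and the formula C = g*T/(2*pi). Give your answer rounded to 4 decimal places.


We use the deep-water celerity formula:
C = g * T / (2 * pi)
C = 9.81 * 3.94 / (2 * 3.14159...)
C = 38.651400 / 6.283185
C = 6.1516 m/s

6.1516


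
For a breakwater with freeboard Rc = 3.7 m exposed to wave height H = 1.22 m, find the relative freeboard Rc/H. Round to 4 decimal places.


Relative freeboard = Rc / H
= 3.7 / 1.22
= 3.0328

3.0328


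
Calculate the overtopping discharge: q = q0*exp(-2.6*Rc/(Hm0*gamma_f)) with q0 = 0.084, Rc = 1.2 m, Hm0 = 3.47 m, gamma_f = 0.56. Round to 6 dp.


q = q0 * exp(-2.6 * Rc / (Hm0 * gamma_f))
Exponent = -2.6 * 1.2 / (3.47 * 0.56)
= -2.6 * 1.2 / 1.9432
= -1.605599
exp(-1.605599) = 0.200769
q = 0.084 * 0.200769
q = 0.016865 m^3/s/m

0.016865


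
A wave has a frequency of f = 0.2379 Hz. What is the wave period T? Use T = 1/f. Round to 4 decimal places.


T = 1 / f
T = 1 / 0.2379
T = 4.2034 s

4.2034


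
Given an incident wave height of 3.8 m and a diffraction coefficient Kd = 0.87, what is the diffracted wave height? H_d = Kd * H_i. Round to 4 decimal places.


H_d = Kd * H_i
H_d = 0.87 * 3.8
H_d = 3.3060 m

3.3060


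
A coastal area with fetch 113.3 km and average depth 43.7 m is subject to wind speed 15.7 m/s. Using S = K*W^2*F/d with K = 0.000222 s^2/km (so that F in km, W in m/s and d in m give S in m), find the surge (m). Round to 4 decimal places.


S = K * W^2 * F / d
W^2 = 15.7^2 = 246.49
S = 0.000222 * 246.49 * 113.3 / 43.7
Numerator = 0.000222 * 246.49 * 113.3 = 6.199864
S = 6.199864 / 43.7 = 0.1419 m

0.1419


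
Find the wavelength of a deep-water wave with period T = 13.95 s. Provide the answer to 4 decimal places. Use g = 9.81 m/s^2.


L0 = g * T^2 / (2 * pi)
L0 = 9.81 * 13.95^2 / (2 * pi)
L0 = 9.81 * 194.6025 / 6.28319
L0 = 1909.0505 / 6.28319
L0 = 303.8348 m

303.8348


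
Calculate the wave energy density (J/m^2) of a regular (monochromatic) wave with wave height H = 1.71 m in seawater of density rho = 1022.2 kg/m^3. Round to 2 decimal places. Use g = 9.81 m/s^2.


E = (1/8) * rho * g * H^2
E = (1/8) * 1022.2 * 9.81 * 1.71^2
E = 0.125 * 1022.2 * 9.81 * 2.9241
E = 3665.28 J/m^2

3665.28


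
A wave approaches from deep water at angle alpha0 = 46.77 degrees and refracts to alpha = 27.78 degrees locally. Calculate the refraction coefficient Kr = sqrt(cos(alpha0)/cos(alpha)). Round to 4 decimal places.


Kr = sqrt(cos(alpha0) / cos(alpha))
cos(46.77) = 0.684929
cos(27.78) = 0.884744
Kr = sqrt(0.684929 / 0.884744)
Kr = sqrt(0.774155)
Kr = 0.8799

0.8799


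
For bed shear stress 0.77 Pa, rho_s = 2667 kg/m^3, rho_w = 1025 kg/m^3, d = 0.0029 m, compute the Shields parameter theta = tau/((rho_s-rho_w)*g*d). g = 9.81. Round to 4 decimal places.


theta = tau / ((rho_s - rho_w) * g * d)
rho_s - rho_w = 2667 - 1025 = 1642
Denominator = 1642 * 9.81 * 0.0029 = 46.713258
theta = 0.77 / 46.713258
theta = 0.0165

0.0165


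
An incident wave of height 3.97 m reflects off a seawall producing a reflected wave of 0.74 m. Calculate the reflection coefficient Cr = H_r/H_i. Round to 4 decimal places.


Cr = H_r / H_i
Cr = 0.74 / 3.97
Cr = 0.1864

0.1864


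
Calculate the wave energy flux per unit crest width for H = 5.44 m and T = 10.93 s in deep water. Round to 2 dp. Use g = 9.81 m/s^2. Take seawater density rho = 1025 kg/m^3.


P = rho * g^2 * H^2 * T / (32 * pi)
P = 1025 * 9.81^2 * 5.44^2 * 10.93 / (32 * pi)
P = 1025 * 96.2361 * 29.5936 * 10.93 / 100.53096
P = 317380.32 W/m

317380.32


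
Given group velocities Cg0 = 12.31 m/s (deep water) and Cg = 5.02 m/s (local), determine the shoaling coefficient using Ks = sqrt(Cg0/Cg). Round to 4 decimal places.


Ks = sqrt(Cg0 / Cg)
Ks = sqrt(12.31 / 5.02)
Ks = sqrt(2.4522)
Ks = 1.5659

1.5659


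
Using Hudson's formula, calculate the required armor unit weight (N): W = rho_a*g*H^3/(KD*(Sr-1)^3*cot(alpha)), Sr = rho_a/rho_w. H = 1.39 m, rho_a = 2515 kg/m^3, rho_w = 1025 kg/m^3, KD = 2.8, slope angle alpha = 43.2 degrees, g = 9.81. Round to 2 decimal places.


Sr = rho_a / rho_w = 2515 / 1025 = 2.453659
(Sr - 1) = 1.453659
(Sr - 1)^3 = 3.071759
cot(43.2) = 1 / tan(43.2) = 1 / 0.939063 = 1.064892
Numerator = 2515 * 9.81 * 1.39^3 = 66259.9948
Denominator = 2.8 * 3.071759 * 1.064892 = 9.159057
W = 66259.9948 / 9.159057
W = 7234.37 N

7234.37


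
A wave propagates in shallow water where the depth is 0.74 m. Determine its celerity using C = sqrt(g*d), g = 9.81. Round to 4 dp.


Using the shallow-water approximation:
C = sqrt(g * d) = sqrt(9.81 * 0.74)
C = sqrt(7.2594)
C = 2.6943 m/s

2.6943


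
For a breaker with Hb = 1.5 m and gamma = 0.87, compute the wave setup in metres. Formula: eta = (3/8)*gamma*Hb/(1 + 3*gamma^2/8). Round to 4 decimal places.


eta = (3/8) * gamma * Hb / (1 + 3*gamma^2/8)
Numerator = (3/8) * 0.87 * 1.5 = 0.489375
Denominator = 1 + 3*0.87^2/8 = 1 + 0.283838 = 1.283838
eta = 0.489375 / 1.283838
eta = 0.3812 m

0.3812


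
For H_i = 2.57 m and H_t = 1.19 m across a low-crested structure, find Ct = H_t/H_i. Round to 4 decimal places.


Ct = H_t / H_i
Ct = 1.19 / 2.57
Ct = 0.4630

0.4630


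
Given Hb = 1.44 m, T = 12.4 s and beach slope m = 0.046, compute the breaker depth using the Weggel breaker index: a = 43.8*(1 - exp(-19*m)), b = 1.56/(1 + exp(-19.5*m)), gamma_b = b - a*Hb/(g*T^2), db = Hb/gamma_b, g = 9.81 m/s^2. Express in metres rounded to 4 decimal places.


a = 43.8 * (1 - exp(-19 * m))
exp(-19 * 0.046) = exp(-0.8740) = 0.417279
a = 43.8 * (1 - 0.417279) = 25.523176
b = 1.56 / (1 + exp(-19.5 * m))
exp(-19.5 * 0.046) = exp(-0.8970) = 0.407791
b = 1.56 / (1 + 0.407791) = 1.108119
Hb / (g * T^2) = 1.44 / (9.81 * 12.4^2) = 1.44 / 1508.3856 = 0.00095466
gamma_b = b - a * Hb/(g*T^2) = 1.108119 - 25.523176 * 0.00095466 = 1.083753
db = Hb / gamma_b = 1.44 / 1.083753
db = 1.3287 m

1.3287


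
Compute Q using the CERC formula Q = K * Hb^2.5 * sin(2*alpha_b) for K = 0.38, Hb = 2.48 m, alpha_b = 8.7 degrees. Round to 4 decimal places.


Q = K * Hb^2.5 * sin(2 * alpha_b)
Hb^2.5 = 2.48^2.5 = 9.685660
sin(2 * 8.7) = sin(17.4) = 0.299041
Q = 0.38 * 9.685660 * 0.299041
Q = 1.1006 m^3/s

1.1006


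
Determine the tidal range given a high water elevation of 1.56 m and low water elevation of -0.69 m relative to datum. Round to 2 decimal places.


Tidal range = High water - Low water
Tidal range = 1.56 - (-0.69)
Tidal range = 2.25 m

2.25


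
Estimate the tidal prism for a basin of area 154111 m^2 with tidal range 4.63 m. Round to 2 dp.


Tidal prism = Area * Tidal range
P = 154111 * 4.63
P = 713533.93 m^3

713533.93


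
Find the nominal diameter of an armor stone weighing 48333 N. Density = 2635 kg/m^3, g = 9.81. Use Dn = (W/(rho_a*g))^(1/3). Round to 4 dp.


V = W / (rho_a * g)
V = 48333 / (2635 * 9.81)
V = 48333 / 25849.35
V = 1.869796 m^3
Dn = V^(1/3) = 1.869796^(1/3)
Dn = 1.2320 m

1.2320


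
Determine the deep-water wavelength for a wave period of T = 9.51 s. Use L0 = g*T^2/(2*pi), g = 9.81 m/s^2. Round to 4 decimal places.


L0 = g * T^2 / (2 * pi)
L0 = 9.81 * 9.51^2 / (2 * pi)
L0 = 9.81 * 90.4401 / 6.28319
L0 = 887.2174 / 6.28319
L0 = 141.2050 m

141.2050


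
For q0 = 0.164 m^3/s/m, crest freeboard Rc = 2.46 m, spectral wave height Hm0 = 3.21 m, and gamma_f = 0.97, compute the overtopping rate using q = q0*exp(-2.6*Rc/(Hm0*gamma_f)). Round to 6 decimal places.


q = q0 * exp(-2.6 * Rc / (Hm0 * gamma_f))
Exponent = -2.6 * 2.46 / (3.21 * 0.97)
= -2.6 * 2.46 / 3.1137
= -2.054148
exp(-2.054148) = 0.128202
q = 0.164 * 0.128202
q = 0.021025 m^3/s/m

0.021025


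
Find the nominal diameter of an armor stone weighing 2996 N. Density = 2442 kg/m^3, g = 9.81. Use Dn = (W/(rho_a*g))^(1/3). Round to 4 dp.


V = W / (rho_a * g)
V = 2996 / (2442 * 9.81)
V = 2996 / 23956.02
V = 0.125063 m^3
Dn = V^(1/3) = 0.125063^(1/3)
Dn = 0.5001 m

0.5001


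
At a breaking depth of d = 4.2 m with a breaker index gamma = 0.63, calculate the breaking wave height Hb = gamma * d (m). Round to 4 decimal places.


Hb = gamma * d
Hb = 0.63 * 4.2
Hb = 2.6460 m

2.6460


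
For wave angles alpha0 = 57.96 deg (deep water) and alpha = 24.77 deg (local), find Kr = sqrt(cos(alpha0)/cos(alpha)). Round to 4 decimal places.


Kr = sqrt(cos(alpha0) / cos(alpha))
cos(57.96) = 0.530511
cos(24.77) = 0.907997
Kr = sqrt(0.530511 / 0.907997)
Kr = sqrt(0.584265)
Kr = 0.7644

0.7644


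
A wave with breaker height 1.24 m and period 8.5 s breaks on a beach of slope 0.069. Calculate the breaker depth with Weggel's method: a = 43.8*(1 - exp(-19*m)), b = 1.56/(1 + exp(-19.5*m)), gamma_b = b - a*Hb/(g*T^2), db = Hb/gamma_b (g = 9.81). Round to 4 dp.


a = 43.8 * (1 - exp(-19 * m))
exp(-19 * 0.069) = exp(-1.3110) = 0.269550
a = 43.8 * (1 - 0.269550) = 31.993694
b = 1.56 / (1 + exp(-19.5 * m))
exp(-19.5 * 0.069) = exp(-1.3455) = 0.260409
b = 1.56 / (1 + 0.260409) = 1.237693
Hb / (g * T^2) = 1.24 / (9.81 * 8.5^2) = 1.24 / 708.7725 = 0.00174950
gamma_b = b - a * Hb/(g*T^2) = 1.237693 - 31.993694 * 0.00174950 = 1.181720
db = Hb / gamma_b = 1.24 / 1.181720
db = 1.0493 m

1.0493


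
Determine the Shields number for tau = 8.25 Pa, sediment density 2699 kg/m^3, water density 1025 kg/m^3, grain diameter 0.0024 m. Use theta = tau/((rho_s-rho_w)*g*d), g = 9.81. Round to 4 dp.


theta = tau / ((rho_s - rho_w) * g * d)
rho_s - rho_w = 2699 - 1025 = 1674
Denominator = 1674 * 9.81 * 0.0024 = 39.412656
theta = 8.25 / 39.412656
theta = 0.2093

0.2093


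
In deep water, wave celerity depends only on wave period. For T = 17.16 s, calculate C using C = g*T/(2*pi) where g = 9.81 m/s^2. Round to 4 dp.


We use the deep-water celerity formula:
C = g * T / (2 * pi)
C = 9.81 * 17.16 / (2 * 3.14159...)
C = 168.339600 / 6.283185
C = 26.7921 m/s

26.7921


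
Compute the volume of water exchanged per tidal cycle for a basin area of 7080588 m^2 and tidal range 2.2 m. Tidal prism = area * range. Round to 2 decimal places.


Tidal prism = Area * Tidal range
P = 7080588 * 2.2
P = 15577293.60 m^3

15577293.60


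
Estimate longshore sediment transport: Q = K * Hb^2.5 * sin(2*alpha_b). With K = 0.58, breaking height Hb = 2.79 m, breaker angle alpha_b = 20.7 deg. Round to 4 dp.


Q = K * Hb^2.5 * sin(2 * alpha_b)
Hb^2.5 = 2.79^2.5 = 13.002010
sin(2 * 20.7) = sin(41.4) = 0.661312
Q = 0.58 * 13.002010 * 0.661312
Q = 4.9871 m^3/s

4.9871


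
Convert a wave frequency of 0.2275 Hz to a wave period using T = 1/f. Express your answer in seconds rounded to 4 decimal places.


T = 1 / f
T = 1 / 0.2275
T = 4.3956 s

4.3956


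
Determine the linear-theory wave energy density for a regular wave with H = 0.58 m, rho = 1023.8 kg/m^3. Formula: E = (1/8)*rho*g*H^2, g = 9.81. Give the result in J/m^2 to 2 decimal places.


E = (1/8) * rho * g * H^2
E = (1/8) * 1023.8 * 9.81 * 0.58^2
E = 0.125 * 1023.8 * 9.81 * 0.3364
E = 422.33 J/m^2

422.33


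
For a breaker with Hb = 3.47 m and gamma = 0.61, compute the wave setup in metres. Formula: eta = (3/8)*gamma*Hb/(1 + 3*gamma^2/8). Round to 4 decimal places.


eta = (3/8) * gamma * Hb / (1 + 3*gamma^2/8)
Numerator = (3/8) * 0.61 * 3.47 = 0.793763
Denominator = 1 + 3*0.61^2/8 = 1 + 0.139538 = 1.139538
eta = 0.793763 / 1.139538
eta = 0.6966 m

0.6966


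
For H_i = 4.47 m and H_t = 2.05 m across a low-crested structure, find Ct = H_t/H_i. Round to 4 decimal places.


Ct = H_t / H_i
Ct = 2.05 / 4.47
Ct = 0.4586

0.4586


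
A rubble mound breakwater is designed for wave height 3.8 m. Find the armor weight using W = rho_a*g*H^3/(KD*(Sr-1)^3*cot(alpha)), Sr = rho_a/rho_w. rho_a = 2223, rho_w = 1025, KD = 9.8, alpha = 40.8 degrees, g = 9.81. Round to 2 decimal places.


Sr = rho_a / rho_w = 2223 / 1025 = 2.168780
(Sr - 1) = 1.168780
(Sr - 1)^3 = 1.596610
cot(40.8) = 1 / tan(40.8) = 1 / 0.863177 = 1.158511
Numerator = 2223 * 9.81 * 3.8^3 = 1196628.2734
Denominator = 9.8 * 1.596610 * 1.158511 = 18.126967
W = 1196628.2734 / 18.126967
W = 66013.71 N

66013.71


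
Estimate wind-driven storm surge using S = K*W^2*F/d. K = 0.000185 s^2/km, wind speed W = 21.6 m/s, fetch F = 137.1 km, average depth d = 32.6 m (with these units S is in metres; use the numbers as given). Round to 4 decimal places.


S = K * W^2 * F / d
W^2 = 21.6^2 = 466.56
S = 0.000185 * 466.56 * 137.1 / 32.6
Numerator = 0.000185 * 466.56 * 137.1 = 11.833595
S = 11.833595 / 32.6 = 0.3630 m

0.3630


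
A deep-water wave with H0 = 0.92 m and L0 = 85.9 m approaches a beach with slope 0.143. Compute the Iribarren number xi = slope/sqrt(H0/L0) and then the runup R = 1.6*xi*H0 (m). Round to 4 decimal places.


xi = slope / sqrt(H0/L0)
H0/L0 = 0.92/85.9 = 0.010710
sqrt(0.010710) = 0.103490
xi = 0.143 / 0.103490 = 1.381779
R = 1.6 * xi * H0 = 1.6 * 1.381779 * 0.92
R = 2.0340 m

2.0340


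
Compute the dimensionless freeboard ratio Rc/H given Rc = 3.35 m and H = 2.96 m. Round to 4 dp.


Relative freeboard = Rc / H
= 3.35 / 2.96
= 1.1318

1.1318


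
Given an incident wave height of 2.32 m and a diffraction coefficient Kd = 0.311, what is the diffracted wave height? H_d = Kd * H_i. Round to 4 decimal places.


H_d = Kd * H_i
H_d = 0.311 * 2.32
H_d = 0.7215 m

0.7215


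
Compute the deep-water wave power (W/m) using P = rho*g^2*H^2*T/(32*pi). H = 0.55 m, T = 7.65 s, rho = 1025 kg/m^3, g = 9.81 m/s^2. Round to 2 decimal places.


P = rho * g^2 * H^2 * T / (32 * pi)
P = 1025 * 9.81^2 * 0.55^2 * 7.65 / (32 * pi)
P = 1025 * 96.2361 * 0.3025 * 7.65 / 100.53096
P = 2270.64 W/m

2270.64


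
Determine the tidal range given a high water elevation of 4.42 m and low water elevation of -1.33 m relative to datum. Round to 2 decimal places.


Tidal range = High water - Low water
Tidal range = 4.42 - (-1.33)
Tidal range = 5.75 m

5.75


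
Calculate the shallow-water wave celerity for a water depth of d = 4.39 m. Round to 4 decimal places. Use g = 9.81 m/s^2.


Using the shallow-water approximation:
C = sqrt(g * d) = sqrt(9.81 * 4.39)
C = sqrt(43.0659)
C = 6.5625 m/s

6.5625


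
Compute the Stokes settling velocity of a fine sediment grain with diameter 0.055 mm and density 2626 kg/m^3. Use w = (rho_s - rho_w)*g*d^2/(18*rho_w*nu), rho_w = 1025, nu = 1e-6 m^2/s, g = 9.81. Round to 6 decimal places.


w = (rho_s - rho_w) * g * d^2 / (18 * rho_w * nu)
d = 0.055 mm = 0.000055 m
rho_s - rho_w = 2626 - 1025 = 1601
Numerator = 1601 * 9.81 * (0.000055)^2 = 0.000047510075
Denominator = 18 * 1025 * 1e-6 = 0.018450
w = 0.002575 m/s

0.002575


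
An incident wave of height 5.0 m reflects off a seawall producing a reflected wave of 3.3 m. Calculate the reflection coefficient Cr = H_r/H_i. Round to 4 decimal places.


Cr = H_r / H_i
Cr = 3.3 / 5.0
Cr = 0.6600

0.6600


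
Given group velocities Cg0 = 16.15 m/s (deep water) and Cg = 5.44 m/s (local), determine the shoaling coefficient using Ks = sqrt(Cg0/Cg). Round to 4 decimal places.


Ks = sqrt(Cg0 / Cg)
Ks = sqrt(16.15 / 5.44)
Ks = sqrt(2.9687)
Ks = 1.7230

1.7230


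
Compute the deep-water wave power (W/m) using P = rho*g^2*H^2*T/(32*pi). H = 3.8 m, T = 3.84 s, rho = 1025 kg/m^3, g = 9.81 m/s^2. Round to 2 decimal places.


P = rho * g^2 * H^2 * T / (32 * pi)
P = 1025 * 9.81^2 * 3.8^2 * 3.84 / (32 * pi)
P = 1025 * 96.2361 * 14.4400 * 3.84 / 100.53096
P = 54407.71 W/m

54407.71


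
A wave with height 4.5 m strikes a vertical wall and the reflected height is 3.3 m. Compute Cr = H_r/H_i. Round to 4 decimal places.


Cr = H_r / H_i
Cr = 3.3 / 4.5
Cr = 0.7333

0.7333


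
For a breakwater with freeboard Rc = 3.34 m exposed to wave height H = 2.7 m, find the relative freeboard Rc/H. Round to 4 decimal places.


Relative freeboard = Rc / H
= 3.34 / 2.7
= 1.2370

1.2370


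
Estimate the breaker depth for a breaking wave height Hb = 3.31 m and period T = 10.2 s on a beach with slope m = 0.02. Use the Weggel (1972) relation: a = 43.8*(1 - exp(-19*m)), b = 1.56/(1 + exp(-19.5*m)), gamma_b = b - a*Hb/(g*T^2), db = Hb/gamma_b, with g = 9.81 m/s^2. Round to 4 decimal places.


a = 43.8 * (1 - exp(-19 * m))
exp(-19 * 0.02) = exp(-0.3800) = 0.683861
a = 43.8 * (1 - 0.683861) = 13.846870
b = 1.56 / (1 + exp(-19.5 * m))
exp(-19.5 * 0.02) = exp(-0.3900) = 0.677057
b = 1.56 / (1 + 0.677057) = 0.930201
Hb / (g * T^2) = 3.31 / (9.81 * 10.2^2) = 3.31 / 1020.6324 = 0.00324309
gamma_b = b - a * Hb/(g*T^2) = 0.930201 - 13.846870 * 0.00324309 = 0.885294
db = Hb / gamma_b = 3.31 / 0.885294
db = 3.7389 m

3.7389


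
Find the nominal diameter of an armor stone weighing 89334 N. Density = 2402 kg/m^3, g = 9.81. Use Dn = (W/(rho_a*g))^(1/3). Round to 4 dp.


V = W / (rho_a * g)
V = 89334 / (2402 * 9.81)
V = 89334 / 23563.62
V = 3.791183 m^3
Dn = V^(1/3) = 3.791183^(1/3)
Dn = 1.5593 m

1.5593


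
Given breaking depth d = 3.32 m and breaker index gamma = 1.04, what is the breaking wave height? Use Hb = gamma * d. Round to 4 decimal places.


Hb = gamma * d
Hb = 1.04 * 3.32
Hb = 3.4528 m

3.4528


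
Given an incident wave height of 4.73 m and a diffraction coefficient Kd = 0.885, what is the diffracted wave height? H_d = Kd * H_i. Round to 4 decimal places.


H_d = Kd * H_i
H_d = 0.885 * 4.73
H_d = 4.1861 m

4.1861


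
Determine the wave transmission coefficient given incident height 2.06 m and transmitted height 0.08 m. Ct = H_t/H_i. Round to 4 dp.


Ct = H_t / H_i
Ct = 0.08 / 2.06
Ct = 0.0388

0.0388


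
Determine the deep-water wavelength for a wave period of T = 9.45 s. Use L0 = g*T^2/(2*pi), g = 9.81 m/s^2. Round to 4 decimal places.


L0 = g * T^2 / (2 * pi)
L0 = 9.81 * 9.45^2 / (2 * pi)
L0 = 9.81 * 89.3025 / 6.28319
L0 = 876.0575 / 6.28319
L0 = 139.4289 m

139.4289


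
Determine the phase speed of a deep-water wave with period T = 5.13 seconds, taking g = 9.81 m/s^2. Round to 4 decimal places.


We use the deep-water celerity formula:
C = g * T / (2 * pi)
C = 9.81 * 5.13 / (2 * 3.14159...)
C = 50.325300 / 6.283185
C = 8.0095 m/s

8.0095


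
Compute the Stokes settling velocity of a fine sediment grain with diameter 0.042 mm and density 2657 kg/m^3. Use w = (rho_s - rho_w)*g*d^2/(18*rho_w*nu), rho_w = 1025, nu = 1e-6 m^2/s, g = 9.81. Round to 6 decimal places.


w = (rho_s - rho_w) * g * d^2 / (18 * rho_w * nu)
d = 0.042 mm = 0.000042 m
rho_s - rho_w = 2657 - 1025 = 1632
Numerator = 1632 * 9.81 * (0.000042)^2 = 0.000028241499
Denominator = 18 * 1025 * 1e-6 = 0.018450
w = 0.001531 m/s

0.001531


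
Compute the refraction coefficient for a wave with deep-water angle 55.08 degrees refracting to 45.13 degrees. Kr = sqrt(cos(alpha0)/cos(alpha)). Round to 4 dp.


Kr = sqrt(cos(alpha0) / cos(alpha))
cos(55.08) = 0.572432
cos(45.13) = 0.705501
Kr = sqrt(0.572432 / 0.705501)
Kr = sqrt(0.811384)
Kr = 0.9008

0.9008


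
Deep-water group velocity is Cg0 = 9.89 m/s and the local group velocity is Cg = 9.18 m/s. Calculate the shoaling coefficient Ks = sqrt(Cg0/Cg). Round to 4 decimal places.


Ks = sqrt(Cg0 / Cg)
Ks = sqrt(9.89 / 9.18)
Ks = sqrt(1.0773)
Ks = 1.0380

1.0380


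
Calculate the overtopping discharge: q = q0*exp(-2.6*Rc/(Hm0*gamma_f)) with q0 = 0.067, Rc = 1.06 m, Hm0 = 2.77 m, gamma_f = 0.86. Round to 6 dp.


q = q0 * exp(-2.6 * Rc / (Hm0 * gamma_f))
Exponent = -2.6 * 1.06 / (2.77 * 0.86)
= -2.6 * 1.06 / 2.3822
= -1.156914
exp(-1.156914) = 0.314455
q = 0.067 * 0.314455
q = 0.021068 m^3/s/m

0.021068


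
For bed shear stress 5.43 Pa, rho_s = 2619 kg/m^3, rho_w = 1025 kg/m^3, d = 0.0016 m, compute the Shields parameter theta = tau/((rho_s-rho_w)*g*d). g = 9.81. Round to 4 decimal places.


theta = tau / ((rho_s - rho_w) * g * d)
rho_s - rho_w = 2619 - 1025 = 1594
Denominator = 1594 * 9.81 * 0.0016 = 25.019424
theta = 5.43 / 25.019424
theta = 0.2170

0.2170


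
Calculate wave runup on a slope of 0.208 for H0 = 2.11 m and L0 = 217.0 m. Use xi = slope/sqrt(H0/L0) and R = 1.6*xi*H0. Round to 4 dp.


xi = slope / sqrt(H0/L0)
H0/L0 = 2.11/217.0 = 0.009724
sqrt(0.009724) = 0.098608
xi = 0.208 / 0.098608 = 2.109366
R = 1.6 * xi * H0 = 1.6 * 2.109366 * 2.11
R = 7.1212 m

7.1212


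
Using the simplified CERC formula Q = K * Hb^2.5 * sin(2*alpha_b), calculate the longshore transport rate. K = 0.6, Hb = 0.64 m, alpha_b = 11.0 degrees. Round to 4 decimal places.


Q = K * Hb^2.5 * sin(2 * alpha_b)
Hb^2.5 = 0.64^2.5 = 0.327680
sin(2 * 11.0) = sin(22.0) = 0.374607
Q = 0.6 * 0.327680 * 0.374607
Q = 0.0737 m^3/s

0.0737


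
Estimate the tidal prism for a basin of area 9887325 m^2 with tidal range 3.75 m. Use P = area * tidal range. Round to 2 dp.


Tidal prism = Area * Tidal range
P = 9887325 * 3.75
P = 37077468.75 m^3

37077468.75


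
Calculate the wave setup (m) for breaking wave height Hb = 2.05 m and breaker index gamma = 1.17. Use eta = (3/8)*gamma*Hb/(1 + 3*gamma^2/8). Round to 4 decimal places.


eta = (3/8) * gamma * Hb / (1 + 3*gamma^2/8)
Numerator = (3/8) * 1.17 * 2.05 = 0.899437
Denominator = 1 + 3*1.17^2/8 = 1 + 0.513338 = 1.513338
eta = 0.899437 / 1.513338
eta = 0.5943 m

0.5943


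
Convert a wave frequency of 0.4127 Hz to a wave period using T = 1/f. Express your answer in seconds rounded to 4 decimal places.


T = 1 / f
T = 1 / 0.4127
T = 2.4231 s

2.4231


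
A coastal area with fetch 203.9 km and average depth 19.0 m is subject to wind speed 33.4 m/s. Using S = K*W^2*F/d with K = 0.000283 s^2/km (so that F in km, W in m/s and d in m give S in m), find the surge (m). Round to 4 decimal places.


S = K * W^2 * F / d
W^2 = 33.4^2 = 1115.56
S = 0.000283 * 1115.56 * 203.9 / 19.0
Numerator = 0.000283 * 1115.56 * 203.9 = 64.371940
S = 64.371940 / 19.0 = 3.3880 m

3.3880


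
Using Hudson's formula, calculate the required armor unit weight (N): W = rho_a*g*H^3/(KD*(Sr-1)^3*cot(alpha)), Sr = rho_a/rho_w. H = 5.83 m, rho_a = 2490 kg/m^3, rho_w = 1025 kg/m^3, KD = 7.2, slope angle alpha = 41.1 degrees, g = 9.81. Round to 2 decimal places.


Sr = rho_a / rho_w = 2490 / 1025 = 2.429268
(Sr - 1) = 1.429268
(Sr - 1)^3 = 2.919720
cot(41.1) = 1 / tan(41.1) = 1 / 0.872356 = 1.146322
Numerator = 2490 * 9.81 * 5.83^3 = 4840319.3800
Denominator = 7.2 * 2.919720 * 1.146322 = 24.097957
W = 4840319.3800 / 24.097957
W = 200860.16 N

200860.16


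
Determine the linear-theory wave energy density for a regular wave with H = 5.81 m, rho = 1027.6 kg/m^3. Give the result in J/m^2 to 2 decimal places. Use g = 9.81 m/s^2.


E = (1/8) * rho * g * H^2
E = (1/8) * 1027.6 * 9.81 * 5.81^2
E = 0.125 * 1027.6 * 9.81 * 33.7561
E = 42535.88 J/m^2

42535.88


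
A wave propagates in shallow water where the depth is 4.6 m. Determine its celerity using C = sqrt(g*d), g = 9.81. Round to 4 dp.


Using the shallow-water approximation:
C = sqrt(g * d) = sqrt(9.81 * 4.6)
C = sqrt(45.1260)
C = 6.7176 m/s

6.7176


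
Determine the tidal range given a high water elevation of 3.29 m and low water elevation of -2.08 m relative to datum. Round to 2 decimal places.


Tidal range = High water - Low water
Tidal range = 3.29 - (-2.08)
Tidal range = 5.37 m

5.37


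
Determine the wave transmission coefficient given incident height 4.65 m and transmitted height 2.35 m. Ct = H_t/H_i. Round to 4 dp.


Ct = H_t / H_i
Ct = 2.35 / 4.65
Ct = 0.5054

0.5054


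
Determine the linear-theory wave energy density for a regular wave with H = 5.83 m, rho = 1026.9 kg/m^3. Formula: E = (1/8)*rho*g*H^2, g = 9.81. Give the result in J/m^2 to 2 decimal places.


E = (1/8) * rho * g * H^2
E = (1/8) * 1026.9 * 9.81 * 5.83^2
E = 0.125 * 1026.9 * 9.81 * 33.9889
E = 42800.05 J/m^2

42800.05


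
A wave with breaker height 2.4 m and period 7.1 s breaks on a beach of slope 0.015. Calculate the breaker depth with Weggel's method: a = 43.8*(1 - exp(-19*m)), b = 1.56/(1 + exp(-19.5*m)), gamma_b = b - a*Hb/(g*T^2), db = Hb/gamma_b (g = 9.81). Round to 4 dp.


a = 43.8 * (1 - exp(-19 * m))
exp(-19 * 0.015) = exp(-0.2850) = 0.752014
a = 43.8 * (1 - 0.752014) = 10.861776
b = 1.56 / (1 + exp(-19.5 * m))
exp(-19.5 * 0.015) = exp(-0.2925) = 0.746395
b = 1.56 / (1 + 0.746395) = 0.893269
Hb / (g * T^2) = 2.4 / (9.81 * 7.1^2) = 2.4 / 494.5221 = 0.00485317
gamma_b = b - a * Hb/(g*T^2) = 0.893269 - 10.861776 * 0.00485317 = 0.840555
db = Hb / gamma_b = 2.4 / 0.840555
db = 2.8553 m

2.8553


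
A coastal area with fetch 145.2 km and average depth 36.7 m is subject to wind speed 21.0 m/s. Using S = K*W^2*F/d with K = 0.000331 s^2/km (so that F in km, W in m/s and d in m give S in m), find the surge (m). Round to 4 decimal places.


S = K * W^2 * F / d
W^2 = 21.0^2 = 441.00
S = 0.000331 * 441.00 * 145.2 / 36.7
Numerator = 0.000331 * 441.00 * 145.2 = 21.194989
S = 21.194989 / 36.7 = 0.5775 m

0.5775


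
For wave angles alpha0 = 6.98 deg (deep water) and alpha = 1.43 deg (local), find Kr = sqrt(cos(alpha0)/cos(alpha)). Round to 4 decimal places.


Kr = sqrt(cos(alpha0) / cos(alpha))
cos(6.98) = 0.992589
cos(1.43) = 0.999689
Kr = sqrt(0.992589 / 0.999689)
Kr = sqrt(0.992898)
Kr = 0.9964

0.9964


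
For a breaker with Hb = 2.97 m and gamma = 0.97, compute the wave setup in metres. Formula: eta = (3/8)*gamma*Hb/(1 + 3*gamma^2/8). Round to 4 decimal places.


eta = (3/8) * gamma * Hb / (1 + 3*gamma^2/8)
Numerator = (3/8) * 0.97 * 2.97 = 1.080338
Denominator = 1 + 3*0.97^2/8 = 1 + 0.352838 = 1.352838
eta = 1.080338 / 1.352838
eta = 0.7986 m

0.7986


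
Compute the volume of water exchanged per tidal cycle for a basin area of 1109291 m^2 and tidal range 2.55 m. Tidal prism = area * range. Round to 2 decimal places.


Tidal prism = Area * Tidal range
P = 1109291 * 2.55
P = 2828692.05 m^3

2828692.05


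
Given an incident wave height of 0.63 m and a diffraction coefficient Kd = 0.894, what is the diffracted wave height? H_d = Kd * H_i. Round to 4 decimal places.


H_d = Kd * H_i
H_d = 0.894 * 0.63
H_d = 0.5632 m

0.5632


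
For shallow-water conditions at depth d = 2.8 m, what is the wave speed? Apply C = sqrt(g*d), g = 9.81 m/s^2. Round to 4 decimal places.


Using the shallow-water approximation:
C = sqrt(g * d) = sqrt(9.81 * 2.8)
C = sqrt(27.4680)
C = 5.2410 m/s

5.2410


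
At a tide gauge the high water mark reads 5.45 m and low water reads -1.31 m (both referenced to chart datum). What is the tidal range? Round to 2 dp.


Tidal range = High water - Low water
Tidal range = 5.45 - (-1.31)
Tidal range = 6.76 m

6.76


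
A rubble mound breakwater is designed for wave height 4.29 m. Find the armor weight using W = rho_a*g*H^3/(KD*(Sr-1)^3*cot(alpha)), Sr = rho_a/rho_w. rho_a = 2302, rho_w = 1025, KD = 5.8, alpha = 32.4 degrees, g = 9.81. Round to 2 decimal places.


Sr = rho_a / rho_w = 2302 / 1025 = 2.245854
(Sr - 1) = 1.245854
(Sr - 1)^3 = 1.933753
cot(32.4) = 1 / tan(32.4) = 1 / 0.634619 = 1.575748
Numerator = 2302 * 9.81 * 4.29^3 = 1782978.8980
Denominator = 5.8 * 1.933753 * 1.575748 = 17.673225
W = 1782978.8980 / 17.673225
W = 100885.88 N

100885.88


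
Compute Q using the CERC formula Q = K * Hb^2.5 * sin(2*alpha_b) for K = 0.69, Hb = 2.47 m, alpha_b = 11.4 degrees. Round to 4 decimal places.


Q = K * Hb^2.5 * sin(2 * alpha_b)
Hb^2.5 = 2.47^2.5 = 9.588317
sin(2 * 11.4) = sin(22.8) = 0.387516
Q = 0.69 * 9.588317 * 0.387516
Q = 2.5638 m^3/s

2.5638


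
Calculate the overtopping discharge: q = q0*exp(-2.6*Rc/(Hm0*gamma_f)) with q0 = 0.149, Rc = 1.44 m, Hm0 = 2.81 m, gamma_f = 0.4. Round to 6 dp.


q = q0 * exp(-2.6 * Rc / (Hm0 * gamma_f))
Exponent = -2.6 * 1.44 / (2.81 * 0.4)
= -2.6 * 1.44 / 1.1240
= -3.330961
exp(-3.330961) = 0.035759
q = 0.149 * 0.035759
q = 0.005328 m^3/s/m

0.005328


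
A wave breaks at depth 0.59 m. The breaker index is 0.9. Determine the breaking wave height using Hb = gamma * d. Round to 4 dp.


Hb = gamma * d
Hb = 0.9 * 0.59
Hb = 0.5310 m

0.5310


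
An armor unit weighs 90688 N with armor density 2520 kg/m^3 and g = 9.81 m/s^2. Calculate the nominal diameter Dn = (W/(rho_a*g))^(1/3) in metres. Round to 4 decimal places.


V = W / (rho_a * g)
V = 90688 / (2520 * 9.81)
V = 90688 / 24721.20
V = 3.668430 m^3
Dn = V^(1/3) = 3.668430^(1/3)
Dn = 1.5423 m

1.5423


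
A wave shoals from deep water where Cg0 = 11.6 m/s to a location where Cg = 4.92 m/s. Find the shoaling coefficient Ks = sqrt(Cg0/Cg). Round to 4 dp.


Ks = sqrt(Cg0 / Cg)
Ks = sqrt(11.6 / 4.92)
Ks = sqrt(2.3577)
Ks = 1.5355

1.5355


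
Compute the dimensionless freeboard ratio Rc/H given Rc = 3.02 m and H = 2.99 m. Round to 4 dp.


Relative freeboard = Rc / H
= 3.02 / 2.99
= 1.0100

1.0100


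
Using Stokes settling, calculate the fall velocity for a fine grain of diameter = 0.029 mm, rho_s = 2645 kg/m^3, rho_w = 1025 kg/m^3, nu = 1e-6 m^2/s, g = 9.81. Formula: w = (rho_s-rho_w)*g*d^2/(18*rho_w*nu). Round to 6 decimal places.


w = (rho_s - rho_w) * g * d^2 / (18 * rho_w * nu)
d = 0.029 mm = 0.000029 m
rho_s - rho_w = 2645 - 1025 = 1620
Numerator = 1620 * 9.81 * (0.000029)^2 = 0.000013365340
Denominator = 18 * 1025 * 1e-6 = 0.018450
w = 0.000724 m/s

0.000724


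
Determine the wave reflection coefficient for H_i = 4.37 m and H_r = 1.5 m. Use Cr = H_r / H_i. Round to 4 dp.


Cr = H_r / H_i
Cr = 1.5 / 4.37
Cr = 0.3432

0.3432


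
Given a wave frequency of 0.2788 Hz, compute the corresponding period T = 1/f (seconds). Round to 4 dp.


T = 1 / f
T = 1 / 0.2788
T = 3.5868 s

3.5868


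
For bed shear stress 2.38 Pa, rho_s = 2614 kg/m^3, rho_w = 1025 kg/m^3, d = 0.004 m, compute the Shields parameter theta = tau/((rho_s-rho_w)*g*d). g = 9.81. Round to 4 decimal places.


theta = tau / ((rho_s - rho_w) * g * d)
rho_s - rho_w = 2614 - 1025 = 1589
Denominator = 1589 * 9.81 * 0.004 = 62.352360
theta = 2.38 / 62.352360
theta = 0.0382

0.0382


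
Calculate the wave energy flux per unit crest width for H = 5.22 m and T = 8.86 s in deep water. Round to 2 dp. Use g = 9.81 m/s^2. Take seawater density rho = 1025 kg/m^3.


P = rho * g^2 * H^2 * T / (32 * pi)
P = 1025 * 9.81^2 * 5.22^2 * 8.86 / (32 * pi)
P = 1025 * 96.2361 * 27.2484 * 8.86 / 100.53096
P = 236884.56 W/m

236884.56


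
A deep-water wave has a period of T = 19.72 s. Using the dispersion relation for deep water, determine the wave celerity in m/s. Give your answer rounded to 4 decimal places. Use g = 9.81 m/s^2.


We use the deep-water celerity formula:
C = g * T / (2 * pi)
C = 9.81 * 19.72 / (2 * 3.14159...)
C = 193.453200 / 6.283185
C = 30.7890 m/s

30.7890


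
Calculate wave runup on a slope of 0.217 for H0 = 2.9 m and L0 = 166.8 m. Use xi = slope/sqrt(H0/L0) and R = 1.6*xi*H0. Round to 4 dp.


xi = slope / sqrt(H0/L0)
H0/L0 = 2.9/166.8 = 0.017386
sqrt(0.017386) = 0.131856
xi = 0.217 / 0.131856 = 1.645731
R = 1.6 * xi * H0 = 1.6 * 1.645731 * 2.9
R = 7.6362 m

7.6362
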